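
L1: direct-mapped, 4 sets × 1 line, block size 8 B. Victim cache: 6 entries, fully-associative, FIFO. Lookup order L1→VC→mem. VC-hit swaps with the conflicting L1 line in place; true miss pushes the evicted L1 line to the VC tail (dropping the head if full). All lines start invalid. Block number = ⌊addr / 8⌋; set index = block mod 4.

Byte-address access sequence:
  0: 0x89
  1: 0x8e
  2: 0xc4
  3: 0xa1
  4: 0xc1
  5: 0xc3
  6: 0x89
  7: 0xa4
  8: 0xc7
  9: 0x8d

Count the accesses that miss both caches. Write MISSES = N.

MISSES = 3

  [0] addr=0x89 blk=17 s=1: MISS | VC []
  [1] addr=0x8e blk=17 s=1: L1-HIT | VC []
  [2] addr=0xc4 blk=24 s=0: MISS | VC []
  [3] addr=0xa1 blk=20 s=0: MISS | VC [24]
  [4] addr=0xc1 blk=24 s=0: VC-HIT | VC [20]
  [5] addr=0xc3 blk=24 s=0: L1-HIT | VC [20]
  [6] addr=0x89 blk=17 s=1: L1-HIT | VC [20]
  [7] addr=0xa4 blk=20 s=0: VC-HIT | VC [24]
  [8] addr=0xc7 blk=24 s=0: VC-HIT | VC [20]
  [9] addr=0x8d blk=17 s=1: L1-HIT | VC [20]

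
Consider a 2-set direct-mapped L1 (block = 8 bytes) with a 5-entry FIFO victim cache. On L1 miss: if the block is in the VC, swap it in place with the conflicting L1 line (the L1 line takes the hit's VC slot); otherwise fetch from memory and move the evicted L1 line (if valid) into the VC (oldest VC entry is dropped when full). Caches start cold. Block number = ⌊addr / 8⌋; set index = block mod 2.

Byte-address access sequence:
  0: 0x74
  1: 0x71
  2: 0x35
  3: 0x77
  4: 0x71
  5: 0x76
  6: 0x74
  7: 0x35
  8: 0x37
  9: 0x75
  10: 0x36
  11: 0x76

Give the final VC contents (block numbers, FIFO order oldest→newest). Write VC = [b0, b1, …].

VC = [6]

0: 0x74 (blk 14, set 0) → MISS  vc=[]
1: 0x71 (blk 14, set 0) → L1-HIT  vc=[]
2: 0x35 (blk 6, set 0) → MISS  vc=[14]
3: 0x77 (blk 14, set 0) → VC-HIT  vc=[6]
4: 0x71 (blk 14, set 0) → L1-HIT  vc=[6]
5: 0x76 (blk 14, set 0) → L1-HIT  vc=[6]
6: 0x74 (blk 14, set 0) → L1-HIT  vc=[6]
7: 0x35 (blk 6, set 0) → VC-HIT  vc=[14]
8: 0x37 (blk 6, set 0) → L1-HIT  vc=[14]
9: 0x75 (blk 14, set 0) → VC-HIT  vc=[6]
10: 0x36 (blk 6, set 0) → VC-HIT  vc=[14]
11: 0x76 (blk 14, set 0) → VC-HIT  vc=[6]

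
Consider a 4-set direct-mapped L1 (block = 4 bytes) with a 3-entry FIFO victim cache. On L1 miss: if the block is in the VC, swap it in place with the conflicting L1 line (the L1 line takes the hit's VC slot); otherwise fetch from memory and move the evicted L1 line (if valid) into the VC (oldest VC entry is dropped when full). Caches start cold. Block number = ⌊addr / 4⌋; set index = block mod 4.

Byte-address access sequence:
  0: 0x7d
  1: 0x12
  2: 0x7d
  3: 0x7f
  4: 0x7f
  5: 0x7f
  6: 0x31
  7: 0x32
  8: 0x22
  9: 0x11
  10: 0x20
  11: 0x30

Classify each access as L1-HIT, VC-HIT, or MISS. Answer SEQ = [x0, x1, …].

0: 0x7d (blk 31, set 3) → MISS  vc=[]
1: 0x12 (blk 4, set 0) → MISS  vc=[]
2: 0x7d (blk 31, set 3) → L1-HIT  vc=[]
3: 0x7f (blk 31, set 3) → L1-HIT  vc=[]
4: 0x7f (blk 31, set 3) → L1-HIT  vc=[]
5: 0x7f (blk 31, set 3) → L1-HIT  vc=[]
6: 0x31 (blk 12, set 0) → MISS  vc=[4]
7: 0x32 (blk 12, set 0) → L1-HIT  vc=[4]
8: 0x22 (blk 8, set 0) → MISS  vc=[4, 12]
9: 0x11 (blk 4, set 0) → VC-HIT  vc=[8, 12]
10: 0x20 (blk 8, set 0) → VC-HIT  vc=[4, 12]
11: 0x30 (blk 12, set 0) → VC-HIT  vc=[4, 8]

SEQ = [MISS, MISS, L1-HIT, L1-HIT, L1-HIT, L1-HIT, MISS, L1-HIT, MISS, VC-HIT, VC-HIT, VC-HIT]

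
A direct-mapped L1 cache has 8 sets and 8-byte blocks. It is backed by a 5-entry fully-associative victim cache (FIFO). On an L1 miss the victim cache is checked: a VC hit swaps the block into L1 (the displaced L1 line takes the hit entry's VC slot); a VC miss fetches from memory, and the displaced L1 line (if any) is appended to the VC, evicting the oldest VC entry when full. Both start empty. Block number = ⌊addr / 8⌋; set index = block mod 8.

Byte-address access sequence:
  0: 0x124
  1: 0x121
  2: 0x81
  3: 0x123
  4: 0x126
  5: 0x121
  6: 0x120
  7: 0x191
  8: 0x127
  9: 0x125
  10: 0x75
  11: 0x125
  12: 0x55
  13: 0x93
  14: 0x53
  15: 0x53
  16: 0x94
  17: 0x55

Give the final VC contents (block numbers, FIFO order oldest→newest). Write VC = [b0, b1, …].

#0 0x124→b36/s4 MISS; vc=[]
#1 0x121→b36/s4 L1-HIT; vc=[]
#2 0x81→b16/s0 MISS; vc=[]
#3 0x123→b36/s4 L1-HIT; vc=[]
#4 0x126→b36/s4 L1-HIT; vc=[]
#5 0x121→b36/s4 L1-HIT; vc=[]
#6 0x120→b36/s4 L1-HIT; vc=[]
#7 0x191→b50/s2 MISS; vc=[]
#8 0x127→b36/s4 L1-HIT; vc=[]
#9 0x125→b36/s4 L1-HIT; vc=[]
#10 0x75→b14/s6 MISS; vc=[]
#11 0x125→b36/s4 L1-HIT; vc=[]
#12 0x55→b10/s2 MISS; vc=[50]
#13 0x93→b18/s2 MISS; vc=[50,10]
#14 0x53→b10/s2 VC-HIT; vc=[50,18]
#15 0x53→b10/s2 L1-HIT; vc=[50,18]
#16 0x94→b18/s2 VC-HIT; vc=[50,10]
#17 0x55→b10/s2 VC-HIT; vc=[50,18]

VC = [50, 18]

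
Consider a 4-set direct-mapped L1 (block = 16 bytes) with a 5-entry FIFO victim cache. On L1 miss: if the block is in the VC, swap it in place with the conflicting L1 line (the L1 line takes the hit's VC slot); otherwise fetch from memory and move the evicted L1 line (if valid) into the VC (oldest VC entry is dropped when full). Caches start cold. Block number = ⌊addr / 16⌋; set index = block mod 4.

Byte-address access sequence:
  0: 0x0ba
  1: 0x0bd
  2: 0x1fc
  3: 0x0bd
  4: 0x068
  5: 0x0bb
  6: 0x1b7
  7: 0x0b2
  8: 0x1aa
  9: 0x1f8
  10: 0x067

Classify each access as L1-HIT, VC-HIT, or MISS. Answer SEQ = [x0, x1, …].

  [0] addr=0xba blk=11 s=3: MISS | VC []
  [1] addr=0xbd blk=11 s=3: L1-HIT | VC []
  [2] addr=0x1fc blk=31 s=3: MISS | VC [11]
  [3] addr=0xbd blk=11 s=3: VC-HIT | VC [31]
  [4] addr=0x68 blk=6 s=2: MISS | VC [31]
  [5] addr=0xbb blk=11 s=3: L1-HIT | VC [31]
  [6] addr=0x1b7 blk=27 s=3: MISS | VC [31, 11]
  [7] addr=0xb2 blk=11 s=3: VC-HIT | VC [31, 27]
  [8] addr=0x1aa blk=26 s=2: MISS | VC [31, 27, 6]
  [9] addr=0x1f8 blk=31 s=3: VC-HIT | VC [11, 27, 6]
  [10] addr=0x67 blk=6 s=2: VC-HIT | VC [11, 27, 26]

SEQ = [MISS, L1-HIT, MISS, VC-HIT, MISS, L1-HIT, MISS, VC-HIT, MISS, VC-HIT, VC-HIT]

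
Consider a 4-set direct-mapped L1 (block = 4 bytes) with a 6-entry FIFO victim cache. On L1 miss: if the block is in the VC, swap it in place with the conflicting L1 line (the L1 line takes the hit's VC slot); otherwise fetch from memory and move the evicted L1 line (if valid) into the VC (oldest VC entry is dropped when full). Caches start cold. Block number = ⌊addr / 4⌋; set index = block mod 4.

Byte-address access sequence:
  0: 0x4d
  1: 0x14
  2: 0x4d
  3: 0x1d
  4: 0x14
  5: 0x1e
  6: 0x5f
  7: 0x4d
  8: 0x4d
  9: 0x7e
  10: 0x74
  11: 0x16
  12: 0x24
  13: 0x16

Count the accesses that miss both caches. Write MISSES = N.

0: 0x4d (blk 19, set 3) → MISS  vc=[]
1: 0x14 (blk 5, set 1) → MISS  vc=[]
2: 0x4d (blk 19, set 3) → L1-HIT  vc=[]
3: 0x1d (blk 7, set 3) → MISS  vc=[19]
4: 0x14 (blk 5, set 1) → L1-HIT  vc=[19]
5: 0x1e (blk 7, set 3) → L1-HIT  vc=[19]
6: 0x5f (blk 23, set 3) → MISS  vc=[19, 7]
7: 0x4d (blk 19, set 3) → VC-HIT  vc=[23, 7]
8: 0x4d (blk 19, set 3) → L1-HIT  vc=[23, 7]
9: 0x7e (blk 31, set 3) → MISS  vc=[23, 7, 19]
10: 0x74 (blk 29, set 1) → MISS  vc=[23, 7, 19, 5]
11: 0x16 (blk 5, set 1) → VC-HIT  vc=[23, 7, 19, 29]
12: 0x24 (blk 9, set 1) → MISS  vc=[23, 7, 19, 29, 5]
13: 0x16 (blk 5, set 1) → VC-HIT  vc=[23, 7, 19, 29, 9]

MISSES = 7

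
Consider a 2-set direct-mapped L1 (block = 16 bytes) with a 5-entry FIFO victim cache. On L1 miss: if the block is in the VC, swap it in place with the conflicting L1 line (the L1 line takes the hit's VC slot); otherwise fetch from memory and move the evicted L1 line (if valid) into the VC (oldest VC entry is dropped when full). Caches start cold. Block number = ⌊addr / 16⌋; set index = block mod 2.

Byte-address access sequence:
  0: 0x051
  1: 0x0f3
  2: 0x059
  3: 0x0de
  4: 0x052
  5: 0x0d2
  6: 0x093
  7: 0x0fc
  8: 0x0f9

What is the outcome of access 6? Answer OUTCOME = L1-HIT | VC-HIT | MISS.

OUTCOME = MISS

  [0] addr=0x51 blk=5 s=1: MISS | VC []
  [1] addr=0xf3 blk=15 s=1: MISS | VC [5]
  [2] addr=0x59 blk=5 s=1: VC-HIT | VC [15]
  [3] addr=0xde blk=13 s=1: MISS | VC [15, 5]
  [4] addr=0x52 blk=5 s=1: VC-HIT | VC [15, 13]
  [5] addr=0xd2 blk=13 s=1: VC-HIT | VC [15, 5]
  [6] addr=0x93 blk=9 s=1: MISS | VC [15, 5, 13]
  [7] addr=0xfc blk=15 s=1: VC-HIT | VC [9, 5, 13]
  [8] addr=0xf9 blk=15 s=1: L1-HIT | VC [9, 5, 13]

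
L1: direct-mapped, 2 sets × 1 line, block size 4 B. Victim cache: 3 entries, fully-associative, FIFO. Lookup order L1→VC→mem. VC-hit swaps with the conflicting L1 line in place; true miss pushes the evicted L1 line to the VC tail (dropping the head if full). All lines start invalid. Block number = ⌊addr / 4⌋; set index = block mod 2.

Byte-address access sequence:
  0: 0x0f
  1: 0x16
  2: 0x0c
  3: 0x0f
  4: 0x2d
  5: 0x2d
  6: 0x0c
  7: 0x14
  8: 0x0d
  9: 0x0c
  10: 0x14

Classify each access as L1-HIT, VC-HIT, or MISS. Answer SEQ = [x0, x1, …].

0: 0xf (blk 3, set 1) → MISS  vc=[]
1: 0x16 (blk 5, set 1) → MISS  vc=[3]
2: 0xc (blk 3, set 1) → VC-HIT  vc=[5]
3: 0xf (blk 3, set 1) → L1-HIT  vc=[5]
4: 0x2d (blk 11, set 1) → MISS  vc=[5, 3]
5: 0x2d (blk 11, set 1) → L1-HIT  vc=[5, 3]
6: 0xc (blk 3, set 1) → VC-HIT  vc=[5, 11]
7: 0x14 (blk 5, set 1) → VC-HIT  vc=[3, 11]
8: 0xd (blk 3, set 1) → VC-HIT  vc=[5, 11]
9: 0xc (blk 3, set 1) → L1-HIT  vc=[5, 11]
10: 0x14 (blk 5, set 1) → VC-HIT  vc=[3, 11]

SEQ = [MISS, MISS, VC-HIT, L1-HIT, MISS, L1-HIT, VC-HIT, VC-HIT, VC-HIT, L1-HIT, VC-HIT]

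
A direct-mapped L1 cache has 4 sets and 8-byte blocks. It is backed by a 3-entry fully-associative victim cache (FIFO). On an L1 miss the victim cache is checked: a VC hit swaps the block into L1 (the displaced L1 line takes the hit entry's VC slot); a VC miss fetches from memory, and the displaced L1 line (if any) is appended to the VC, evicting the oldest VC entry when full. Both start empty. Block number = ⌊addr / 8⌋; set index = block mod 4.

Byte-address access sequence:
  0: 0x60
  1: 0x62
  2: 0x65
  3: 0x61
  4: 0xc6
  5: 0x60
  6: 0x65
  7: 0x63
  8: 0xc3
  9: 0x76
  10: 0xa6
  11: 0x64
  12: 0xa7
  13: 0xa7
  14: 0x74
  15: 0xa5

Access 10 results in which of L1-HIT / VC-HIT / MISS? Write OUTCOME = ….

  [0] addr=0x60 blk=12 s=0: MISS | VC []
  [1] addr=0x62 blk=12 s=0: L1-HIT | VC []
  [2] addr=0x65 blk=12 s=0: L1-HIT | VC []
  [3] addr=0x61 blk=12 s=0: L1-HIT | VC []
  [4] addr=0xc6 blk=24 s=0: MISS | VC [12]
  [5] addr=0x60 blk=12 s=0: VC-HIT | VC [24]
  [6] addr=0x65 blk=12 s=0: L1-HIT | VC [24]
  [7] addr=0x63 blk=12 s=0: L1-HIT | VC [24]
  [8] addr=0xc3 blk=24 s=0: VC-HIT | VC [12]
  [9] addr=0x76 blk=14 s=2: MISS | VC [12]
  [10] addr=0xa6 blk=20 s=0: MISS | VC [12, 24]
  [11] addr=0x64 blk=12 s=0: VC-HIT | VC [20, 24]
  [12] addr=0xa7 blk=20 s=0: VC-HIT | VC [12, 24]
  [13] addr=0xa7 blk=20 s=0: L1-HIT | VC [12, 24]
  [14] addr=0x74 blk=14 s=2: L1-HIT | VC [12, 24]
  [15] addr=0xa5 blk=20 s=0: L1-HIT | VC [12, 24]

OUTCOME = MISS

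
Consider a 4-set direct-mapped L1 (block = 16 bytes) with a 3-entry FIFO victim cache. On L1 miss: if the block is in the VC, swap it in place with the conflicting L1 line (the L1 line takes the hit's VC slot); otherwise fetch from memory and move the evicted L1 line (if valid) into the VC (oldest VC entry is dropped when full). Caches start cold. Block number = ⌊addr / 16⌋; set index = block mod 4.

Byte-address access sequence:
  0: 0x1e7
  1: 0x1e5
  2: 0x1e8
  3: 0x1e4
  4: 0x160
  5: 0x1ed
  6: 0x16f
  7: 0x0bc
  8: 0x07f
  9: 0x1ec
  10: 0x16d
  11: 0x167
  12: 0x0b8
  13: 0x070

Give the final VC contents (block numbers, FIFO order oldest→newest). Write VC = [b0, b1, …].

  [0] addr=0x1e7 blk=30 s=2: MISS | VC []
  [1] addr=0x1e5 blk=30 s=2: L1-HIT | VC []
  [2] addr=0x1e8 blk=30 s=2: L1-HIT | VC []
  [3] addr=0x1e4 blk=30 s=2: L1-HIT | VC []
  [4] addr=0x160 blk=22 s=2: MISS | VC [30]
  [5] addr=0x1ed blk=30 s=2: VC-HIT | VC [22]
  [6] addr=0x16f blk=22 s=2: VC-HIT | VC [30]
  [7] addr=0xbc blk=11 s=3: MISS | VC [30]
  [8] addr=0x7f blk=7 s=3: MISS | VC [30, 11]
  [9] addr=0x1ec blk=30 s=2: VC-HIT | VC [22, 11]
  [10] addr=0x16d blk=22 s=2: VC-HIT | VC [30, 11]
  [11] addr=0x167 blk=22 s=2: L1-HIT | VC [30, 11]
  [12] addr=0xb8 blk=11 s=3: VC-HIT | VC [30, 7]
  [13] addr=0x70 blk=7 s=3: VC-HIT | VC [30, 11]

VC = [30, 11]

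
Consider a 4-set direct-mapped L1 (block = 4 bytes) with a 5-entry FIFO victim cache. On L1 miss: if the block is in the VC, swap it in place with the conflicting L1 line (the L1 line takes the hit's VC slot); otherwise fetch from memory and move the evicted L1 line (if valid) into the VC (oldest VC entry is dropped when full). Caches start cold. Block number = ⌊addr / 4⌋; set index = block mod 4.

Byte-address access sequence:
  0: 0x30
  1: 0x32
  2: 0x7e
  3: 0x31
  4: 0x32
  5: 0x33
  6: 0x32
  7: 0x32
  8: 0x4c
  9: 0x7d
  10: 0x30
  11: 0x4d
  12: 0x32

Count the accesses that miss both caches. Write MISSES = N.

  [0] addr=0x30 blk=12 s=0: MISS | VC []
  [1] addr=0x32 blk=12 s=0: L1-HIT | VC []
  [2] addr=0x7e blk=31 s=3: MISS | VC []
  [3] addr=0x31 blk=12 s=0: L1-HIT | VC []
  [4] addr=0x32 blk=12 s=0: L1-HIT | VC []
  [5] addr=0x33 blk=12 s=0: L1-HIT | VC []
  [6] addr=0x32 blk=12 s=0: L1-HIT | VC []
  [7] addr=0x32 blk=12 s=0: L1-HIT | VC []
  [8] addr=0x4c blk=19 s=3: MISS | VC [31]
  [9] addr=0x7d blk=31 s=3: VC-HIT | VC [19]
  [10] addr=0x30 blk=12 s=0: L1-HIT | VC [19]
  [11] addr=0x4d blk=19 s=3: VC-HIT | VC [31]
  [12] addr=0x32 blk=12 s=0: L1-HIT | VC [31]

MISSES = 3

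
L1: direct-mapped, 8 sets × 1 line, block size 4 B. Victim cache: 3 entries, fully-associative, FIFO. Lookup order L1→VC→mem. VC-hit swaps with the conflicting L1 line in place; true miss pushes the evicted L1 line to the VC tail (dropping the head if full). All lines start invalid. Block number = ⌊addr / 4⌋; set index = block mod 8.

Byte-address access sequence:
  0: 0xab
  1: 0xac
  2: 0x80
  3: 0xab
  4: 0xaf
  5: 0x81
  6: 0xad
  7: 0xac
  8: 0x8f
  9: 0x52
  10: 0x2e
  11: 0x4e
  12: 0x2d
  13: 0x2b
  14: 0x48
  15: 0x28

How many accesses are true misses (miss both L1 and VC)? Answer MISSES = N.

#0 0xab→b42/s2 MISS; vc=[]
#1 0xac→b43/s3 MISS; vc=[]
#2 0x80→b32/s0 MISS; vc=[]
#3 0xab→b42/s2 L1-HIT; vc=[]
#4 0xaf→b43/s3 L1-HIT; vc=[]
#5 0x81→b32/s0 L1-HIT; vc=[]
#6 0xad→b43/s3 L1-HIT; vc=[]
#7 0xac→b43/s3 L1-HIT; vc=[]
#8 0x8f→b35/s3 MISS; vc=[43]
#9 0x52→b20/s4 MISS; vc=[43]
#10 0x2e→b11/s3 MISS; vc=[43,35]
#11 0x4e→b19/s3 MISS; vc=[43,35,11]
#12 0x2d→b11/s3 VC-HIT; vc=[43,35,19]
#13 0x2b→b10/s2 MISS; vc=[35,19,42]
#14 0x48→b18/s2 MISS; vc=[19,42,10]
#15 0x28→b10/s2 VC-HIT; vc=[19,42,18]

MISSES = 9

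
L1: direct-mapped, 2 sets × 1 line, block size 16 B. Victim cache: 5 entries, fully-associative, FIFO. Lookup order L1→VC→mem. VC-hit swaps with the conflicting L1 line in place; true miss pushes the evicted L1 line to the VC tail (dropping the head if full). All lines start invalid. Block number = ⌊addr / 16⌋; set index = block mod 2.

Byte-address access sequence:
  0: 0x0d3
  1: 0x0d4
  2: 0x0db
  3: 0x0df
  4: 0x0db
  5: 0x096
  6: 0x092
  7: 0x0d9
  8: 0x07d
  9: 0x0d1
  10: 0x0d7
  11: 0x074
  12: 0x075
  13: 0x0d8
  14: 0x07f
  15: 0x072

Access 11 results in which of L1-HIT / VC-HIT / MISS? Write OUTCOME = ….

#0 0xd3→b13/s1 MISS; vc=[]
#1 0xd4→b13/s1 L1-HIT; vc=[]
#2 0xdb→b13/s1 L1-HIT; vc=[]
#3 0xdf→b13/s1 L1-HIT; vc=[]
#4 0xdb→b13/s1 L1-HIT; vc=[]
#5 0x96→b9/s1 MISS; vc=[13]
#6 0x92→b9/s1 L1-HIT; vc=[13]
#7 0xd9→b13/s1 VC-HIT; vc=[9]
#8 0x7d→b7/s1 MISS; vc=[9,13]
#9 0xd1→b13/s1 VC-HIT; vc=[9,7]
#10 0xd7→b13/s1 L1-HIT; vc=[9,7]
#11 0x74→b7/s1 VC-HIT; vc=[9,13]
#12 0x75→b7/s1 L1-HIT; vc=[9,13]
#13 0xd8→b13/s1 VC-HIT; vc=[9,7]
#14 0x7f→b7/s1 VC-HIT; vc=[9,13]
#15 0x72→b7/s1 L1-HIT; vc=[9,13]

OUTCOME = VC-HIT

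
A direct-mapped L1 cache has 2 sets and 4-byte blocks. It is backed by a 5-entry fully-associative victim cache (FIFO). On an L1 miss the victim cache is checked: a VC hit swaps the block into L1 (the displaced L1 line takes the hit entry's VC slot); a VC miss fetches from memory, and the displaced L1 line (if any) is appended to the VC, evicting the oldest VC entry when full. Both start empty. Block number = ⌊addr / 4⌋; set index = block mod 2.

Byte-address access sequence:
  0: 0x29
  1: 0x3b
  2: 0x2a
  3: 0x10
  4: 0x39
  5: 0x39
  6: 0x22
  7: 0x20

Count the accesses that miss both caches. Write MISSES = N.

MISSES = 4

  [0] addr=0x29 blk=10 s=0: MISS | VC []
  [1] addr=0x3b blk=14 s=0: MISS | VC [10]
  [2] addr=0x2a blk=10 s=0: VC-HIT | VC [14]
  [3] addr=0x10 blk=4 s=0: MISS | VC [14, 10]
  [4] addr=0x39 blk=14 s=0: VC-HIT | VC [4, 10]
  [5] addr=0x39 blk=14 s=0: L1-HIT | VC [4, 10]
  [6] addr=0x22 blk=8 s=0: MISS | VC [4, 10, 14]
  [7] addr=0x20 blk=8 s=0: L1-HIT | VC [4, 10, 14]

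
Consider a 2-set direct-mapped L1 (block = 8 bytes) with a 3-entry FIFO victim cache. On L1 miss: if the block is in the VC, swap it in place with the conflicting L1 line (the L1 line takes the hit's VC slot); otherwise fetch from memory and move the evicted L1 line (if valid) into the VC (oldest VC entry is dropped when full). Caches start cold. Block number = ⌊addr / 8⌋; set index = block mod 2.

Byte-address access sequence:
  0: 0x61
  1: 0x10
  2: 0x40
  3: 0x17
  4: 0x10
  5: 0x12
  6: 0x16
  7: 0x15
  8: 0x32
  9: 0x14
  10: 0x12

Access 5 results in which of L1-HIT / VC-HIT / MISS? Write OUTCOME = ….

OUTCOME = L1-HIT

0: 0x61 (blk 12, set 0) → MISS  vc=[]
1: 0x10 (blk 2, set 0) → MISS  vc=[12]
2: 0x40 (blk 8, set 0) → MISS  vc=[12, 2]
3: 0x17 (blk 2, set 0) → VC-HIT  vc=[12, 8]
4: 0x10 (blk 2, set 0) → L1-HIT  vc=[12, 8]
5: 0x12 (blk 2, set 0) → L1-HIT  vc=[12, 8]
6: 0x16 (blk 2, set 0) → L1-HIT  vc=[12, 8]
7: 0x15 (blk 2, set 0) → L1-HIT  vc=[12, 8]
8: 0x32 (blk 6, set 0) → MISS  vc=[12, 8, 2]
9: 0x14 (blk 2, set 0) → VC-HIT  vc=[12, 8, 6]
10: 0x12 (blk 2, set 0) → L1-HIT  vc=[12, 8, 6]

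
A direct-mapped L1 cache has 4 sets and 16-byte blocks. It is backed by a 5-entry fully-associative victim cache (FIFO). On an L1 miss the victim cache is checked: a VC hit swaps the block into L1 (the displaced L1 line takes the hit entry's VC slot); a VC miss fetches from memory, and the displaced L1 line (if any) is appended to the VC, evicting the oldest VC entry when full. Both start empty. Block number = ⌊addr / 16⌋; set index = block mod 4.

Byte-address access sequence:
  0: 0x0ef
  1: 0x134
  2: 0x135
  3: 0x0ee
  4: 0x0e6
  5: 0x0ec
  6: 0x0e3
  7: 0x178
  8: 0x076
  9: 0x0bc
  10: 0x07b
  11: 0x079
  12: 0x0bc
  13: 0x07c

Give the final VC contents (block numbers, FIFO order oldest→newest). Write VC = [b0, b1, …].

#0 0xef→b14/s2 MISS; vc=[]
#1 0x134→b19/s3 MISS; vc=[]
#2 0x135→b19/s3 L1-HIT; vc=[]
#3 0xee→b14/s2 L1-HIT; vc=[]
#4 0xe6→b14/s2 L1-HIT; vc=[]
#5 0xec→b14/s2 L1-HIT; vc=[]
#6 0xe3→b14/s2 L1-HIT; vc=[]
#7 0x178→b23/s3 MISS; vc=[19]
#8 0x76→b7/s3 MISS; vc=[19,23]
#9 0xbc→b11/s3 MISS; vc=[19,23,7]
#10 0x7b→b7/s3 VC-HIT; vc=[19,23,11]
#11 0x79→b7/s3 L1-HIT; vc=[19,23,11]
#12 0xbc→b11/s3 VC-HIT; vc=[19,23,7]
#13 0x7c→b7/s3 VC-HIT; vc=[19,23,11]

VC = [19, 23, 11]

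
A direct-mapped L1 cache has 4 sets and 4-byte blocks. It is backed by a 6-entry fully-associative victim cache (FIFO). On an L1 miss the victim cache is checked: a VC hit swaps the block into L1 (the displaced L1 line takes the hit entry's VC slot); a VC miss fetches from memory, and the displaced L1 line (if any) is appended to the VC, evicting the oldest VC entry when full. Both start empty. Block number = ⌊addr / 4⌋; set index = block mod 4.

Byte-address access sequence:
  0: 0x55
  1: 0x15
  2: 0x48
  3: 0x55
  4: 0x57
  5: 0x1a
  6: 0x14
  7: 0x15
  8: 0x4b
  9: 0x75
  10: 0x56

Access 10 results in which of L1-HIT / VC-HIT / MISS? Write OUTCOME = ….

OUTCOME = VC-HIT

#0 0x55→b21/s1 MISS; vc=[]
#1 0x15→b5/s1 MISS; vc=[21]
#2 0x48→b18/s2 MISS; vc=[21]
#3 0x55→b21/s1 VC-HIT; vc=[5]
#4 0x57→b21/s1 L1-HIT; vc=[5]
#5 0x1a→b6/s2 MISS; vc=[5,18]
#6 0x14→b5/s1 VC-HIT; vc=[21,18]
#7 0x15→b5/s1 L1-HIT; vc=[21,18]
#8 0x4b→b18/s2 VC-HIT; vc=[21,6]
#9 0x75→b29/s1 MISS; vc=[21,6,5]
#10 0x56→b21/s1 VC-HIT; vc=[29,6,5]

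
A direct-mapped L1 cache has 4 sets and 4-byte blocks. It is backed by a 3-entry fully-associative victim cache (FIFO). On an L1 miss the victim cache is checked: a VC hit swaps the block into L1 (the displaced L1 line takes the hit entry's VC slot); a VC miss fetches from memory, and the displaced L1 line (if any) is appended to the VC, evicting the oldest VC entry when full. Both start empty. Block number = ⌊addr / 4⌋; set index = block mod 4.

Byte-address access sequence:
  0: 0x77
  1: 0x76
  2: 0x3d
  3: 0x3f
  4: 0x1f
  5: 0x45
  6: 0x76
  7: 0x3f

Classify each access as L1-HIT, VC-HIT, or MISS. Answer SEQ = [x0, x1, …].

#0 0x77→b29/s1 MISS; vc=[]
#1 0x76→b29/s1 L1-HIT; vc=[]
#2 0x3d→b15/s3 MISS; vc=[]
#3 0x3f→b15/s3 L1-HIT; vc=[]
#4 0x1f→b7/s3 MISS; vc=[15]
#5 0x45→b17/s1 MISS; vc=[15,29]
#6 0x76→b29/s1 VC-HIT; vc=[15,17]
#7 0x3f→b15/s3 VC-HIT; vc=[7,17]

SEQ = [MISS, L1-HIT, MISS, L1-HIT, MISS, MISS, VC-HIT, VC-HIT]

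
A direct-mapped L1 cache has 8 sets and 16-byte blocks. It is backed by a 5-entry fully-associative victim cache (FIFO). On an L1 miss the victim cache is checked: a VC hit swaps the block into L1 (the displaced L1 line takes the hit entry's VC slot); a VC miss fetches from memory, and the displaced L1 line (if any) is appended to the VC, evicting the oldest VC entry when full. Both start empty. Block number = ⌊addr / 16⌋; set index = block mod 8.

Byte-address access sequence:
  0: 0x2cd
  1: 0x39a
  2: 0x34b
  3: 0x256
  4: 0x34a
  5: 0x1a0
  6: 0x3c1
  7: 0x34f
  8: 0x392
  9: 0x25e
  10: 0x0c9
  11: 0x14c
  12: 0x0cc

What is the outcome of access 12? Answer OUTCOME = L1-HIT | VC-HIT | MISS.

0: 0x2cd (blk 44, set 4) → MISS  vc=[]
1: 0x39a (blk 57, set 1) → MISS  vc=[]
2: 0x34b (blk 52, set 4) → MISS  vc=[44]
3: 0x256 (blk 37, set 5) → MISS  vc=[44]
4: 0x34a (blk 52, set 4) → L1-HIT  vc=[44]
5: 0x1a0 (blk 26, set 2) → MISS  vc=[44]
6: 0x3c1 (blk 60, set 4) → MISS  vc=[44, 52]
7: 0x34f (blk 52, set 4) → VC-HIT  vc=[44, 60]
8: 0x392 (blk 57, set 1) → L1-HIT  vc=[44, 60]
9: 0x25e (blk 37, set 5) → L1-HIT  vc=[44, 60]
10: 0xc9 (blk 12, set 4) → MISS  vc=[44, 60, 52]
11: 0x14c (blk 20, set 4) → MISS  vc=[44, 60, 52, 12]
12: 0xcc (blk 12, set 4) → VC-HIT  vc=[44, 60, 52, 20]

OUTCOME = VC-HIT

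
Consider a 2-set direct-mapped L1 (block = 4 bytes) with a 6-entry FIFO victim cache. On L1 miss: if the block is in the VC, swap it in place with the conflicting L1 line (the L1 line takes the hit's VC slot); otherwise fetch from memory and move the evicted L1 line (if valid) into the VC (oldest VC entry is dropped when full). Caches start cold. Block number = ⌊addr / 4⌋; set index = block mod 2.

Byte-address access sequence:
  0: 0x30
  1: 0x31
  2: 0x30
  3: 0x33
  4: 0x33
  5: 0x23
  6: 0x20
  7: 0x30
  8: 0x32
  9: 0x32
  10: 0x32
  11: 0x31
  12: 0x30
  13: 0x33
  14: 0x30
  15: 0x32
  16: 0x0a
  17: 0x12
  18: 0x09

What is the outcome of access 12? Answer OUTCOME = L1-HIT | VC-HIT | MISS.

OUTCOME = L1-HIT

0: 0x30 (blk 12, set 0) → MISS  vc=[]
1: 0x31 (blk 12, set 0) → L1-HIT  vc=[]
2: 0x30 (blk 12, set 0) → L1-HIT  vc=[]
3: 0x33 (blk 12, set 0) → L1-HIT  vc=[]
4: 0x33 (blk 12, set 0) → L1-HIT  vc=[]
5: 0x23 (blk 8, set 0) → MISS  vc=[12]
6: 0x20 (blk 8, set 0) → L1-HIT  vc=[12]
7: 0x30 (blk 12, set 0) → VC-HIT  vc=[8]
8: 0x32 (blk 12, set 0) → L1-HIT  vc=[8]
9: 0x32 (blk 12, set 0) → L1-HIT  vc=[8]
10: 0x32 (blk 12, set 0) → L1-HIT  vc=[8]
11: 0x31 (blk 12, set 0) → L1-HIT  vc=[8]
12: 0x30 (blk 12, set 0) → L1-HIT  vc=[8]
13: 0x33 (blk 12, set 0) → L1-HIT  vc=[8]
14: 0x30 (blk 12, set 0) → L1-HIT  vc=[8]
15: 0x32 (blk 12, set 0) → L1-HIT  vc=[8]
16: 0xa (blk 2, set 0) → MISS  vc=[8, 12]
17: 0x12 (blk 4, set 0) → MISS  vc=[8, 12, 2]
18: 0x9 (blk 2, set 0) → VC-HIT  vc=[8, 12, 4]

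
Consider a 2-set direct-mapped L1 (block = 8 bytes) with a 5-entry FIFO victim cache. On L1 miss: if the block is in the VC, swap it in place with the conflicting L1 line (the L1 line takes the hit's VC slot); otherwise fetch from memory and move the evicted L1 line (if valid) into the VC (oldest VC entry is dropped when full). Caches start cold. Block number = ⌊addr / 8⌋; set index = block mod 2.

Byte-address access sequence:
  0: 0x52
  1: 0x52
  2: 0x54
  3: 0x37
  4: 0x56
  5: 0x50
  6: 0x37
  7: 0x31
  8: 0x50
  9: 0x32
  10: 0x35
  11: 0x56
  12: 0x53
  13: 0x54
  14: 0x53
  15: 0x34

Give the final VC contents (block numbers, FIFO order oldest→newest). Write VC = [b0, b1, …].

VC = [10]

#0 0x52→b10/s0 MISS; vc=[]
#1 0x52→b10/s0 L1-HIT; vc=[]
#2 0x54→b10/s0 L1-HIT; vc=[]
#3 0x37→b6/s0 MISS; vc=[10]
#4 0x56→b10/s0 VC-HIT; vc=[6]
#5 0x50→b10/s0 L1-HIT; vc=[6]
#6 0x37→b6/s0 VC-HIT; vc=[10]
#7 0x31→b6/s0 L1-HIT; vc=[10]
#8 0x50→b10/s0 VC-HIT; vc=[6]
#9 0x32→b6/s0 VC-HIT; vc=[10]
#10 0x35→b6/s0 L1-HIT; vc=[10]
#11 0x56→b10/s0 VC-HIT; vc=[6]
#12 0x53→b10/s0 L1-HIT; vc=[6]
#13 0x54→b10/s0 L1-HIT; vc=[6]
#14 0x53→b10/s0 L1-HIT; vc=[6]
#15 0x34→b6/s0 VC-HIT; vc=[10]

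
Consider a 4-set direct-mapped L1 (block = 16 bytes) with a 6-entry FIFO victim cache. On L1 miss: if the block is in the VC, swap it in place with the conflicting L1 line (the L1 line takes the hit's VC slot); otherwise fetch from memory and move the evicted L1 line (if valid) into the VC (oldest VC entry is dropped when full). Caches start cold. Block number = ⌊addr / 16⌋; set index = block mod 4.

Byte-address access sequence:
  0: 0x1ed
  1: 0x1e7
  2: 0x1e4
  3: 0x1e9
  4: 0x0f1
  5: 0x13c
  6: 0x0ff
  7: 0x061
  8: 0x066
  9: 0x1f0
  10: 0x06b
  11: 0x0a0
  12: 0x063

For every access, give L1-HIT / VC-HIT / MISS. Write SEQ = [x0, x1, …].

  [0] addr=0x1ed blk=30 s=2: MISS | VC []
  [1] addr=0x1e7 blk=30 s=2: L1-HIT | VC []
  [2] addr=0x1e4 blk=30 s=2: L1-HIT | VC []
  [3] addr=0x1e9 blk=30 s=2: L1-HIT | VC []
  [4] addr=0xf1 blk=15 s=3: MISS | VC []
  [5] addr=0x13c blk=19 s=3: MISS | VC [15]
  [6] addr=0xff blk=15 s=3: VC-HIT | VC [19]
  [7] addr=0x61 blk=6 s=2: MISS | VC [19, 30]
  [8] addr=0x66 blk=6 s=2: L1-HIT | VC [19, 30]
  [9] addr=0x1f0 blk=31 s=3: MISS | VC [19, 30, 15]
  [10] addr=0x6b blk=6 s=2: L1-HIT | VC [19, 30, 15]
  [11] addr=0xa0 blk=10 s=2: MISS | VC [19, 30, 15, 6]
  [12] addr=0x63 blk=6 s=2: VC-HIT | VC [19, 30, 15, 10]

SEQ = [MISS, L1-HIT, L1-HIT, L1-HIT, MISS, MISS, VC-HIT, MISS, L1-HIT, MISS, L1-HIT, MISS, VC-HIT]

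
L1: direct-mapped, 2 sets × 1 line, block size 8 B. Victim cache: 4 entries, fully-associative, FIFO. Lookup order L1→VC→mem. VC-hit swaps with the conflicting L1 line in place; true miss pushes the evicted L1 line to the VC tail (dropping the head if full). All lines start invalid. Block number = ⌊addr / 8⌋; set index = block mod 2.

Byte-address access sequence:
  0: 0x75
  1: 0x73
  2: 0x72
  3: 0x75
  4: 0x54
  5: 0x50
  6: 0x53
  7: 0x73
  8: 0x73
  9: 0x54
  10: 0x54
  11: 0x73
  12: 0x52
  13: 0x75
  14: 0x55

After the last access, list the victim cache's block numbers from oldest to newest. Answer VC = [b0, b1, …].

  [0] addr=0x75 blk=14 s=0: MISS | VC []
  [1] addr=0x73 blk=14 s=0: L1-HIT | VC []
  [2] addr=0x72 blk=14 s=0: L1-HIT | VC []
  [3] addr=0x75 blk=14 s=0: L1-HIT | VC []
  [4] addr=0x54 blk=10 s=0: MISS | VC [14]
  [5] addr=0x50 blk=10 s=0: L1-HIT | VC [14]
  [6] addr=0x53 blk=10 s=0: L1-HIT | VC [14]
  [7] addr=0x73 blk=14 s=0: VC-HIT | VC [10]
  [8] addr=0x73 blk=14 s=0: L1-HIT | VC [10]
  [9] addr=0x54 blk=10 s=0: VC-HIT | VC [14]
  [10] addr=0x54 blk=10 s=0: L1-HIT | VC [14]
  [11] addr=0x73 blk=14 s=0: VC-HIT | VC [10]
  [12] addr=0x52 blk=10 s=0: VC-HIT | VC [14]
  [13] addr=0x75 blk=14 s=0: VC-HIT | VC [10]
  [14] addr=0x55 blk=10 s=0: VC-HIT | VC [14]

VC = [14]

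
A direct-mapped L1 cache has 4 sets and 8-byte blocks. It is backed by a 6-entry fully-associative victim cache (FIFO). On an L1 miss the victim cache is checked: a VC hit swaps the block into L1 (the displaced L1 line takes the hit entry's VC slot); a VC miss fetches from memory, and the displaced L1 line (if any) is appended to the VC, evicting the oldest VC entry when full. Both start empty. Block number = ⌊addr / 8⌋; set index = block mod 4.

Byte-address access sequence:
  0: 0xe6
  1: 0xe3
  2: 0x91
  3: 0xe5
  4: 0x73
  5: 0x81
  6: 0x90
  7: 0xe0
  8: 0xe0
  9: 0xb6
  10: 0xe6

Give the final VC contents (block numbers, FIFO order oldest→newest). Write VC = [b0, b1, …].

#0 0xe6→b28/s0 MISS; vc=[]
#1 0xe3→b28/s0 L1-HIT; vc=[]
#2 0x91→b18/s2 MISS; vc=[]
#3 0xe5→b28/s0 L1-HIT; vc=[]
#4 0x73→b14/s2 MISS; vc=[18]
#5 0x81→b16/s0 MISS; vc=[18,28]
#6 0x90→b18/s2 VC-HIT; vc=[14,28]
#7 0xe0→b28/s0 VC-HIT; vc=[14,16]
#8 0xe0→b28/s0 L1-HIT; vc=[14,16]
#9 0xb6→b22/s2 MISS; vc=[14,16,18]
#10 0xe6→b28/s0 L1-HIT; vc=[14,16,18]

VC = [14, 16, 18]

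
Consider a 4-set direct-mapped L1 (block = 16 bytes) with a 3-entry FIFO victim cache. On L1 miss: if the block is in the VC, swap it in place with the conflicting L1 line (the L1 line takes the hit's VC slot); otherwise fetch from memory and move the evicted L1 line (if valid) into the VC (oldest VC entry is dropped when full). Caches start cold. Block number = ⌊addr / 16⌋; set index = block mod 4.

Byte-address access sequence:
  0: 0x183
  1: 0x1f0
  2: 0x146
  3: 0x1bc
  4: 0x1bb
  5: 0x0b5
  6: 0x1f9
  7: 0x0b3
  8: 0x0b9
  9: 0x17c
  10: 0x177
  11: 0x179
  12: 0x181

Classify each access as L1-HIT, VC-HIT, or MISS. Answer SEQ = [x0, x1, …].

SEQ = [MISS, MISS, MISS, MISS, L1-HIT, MISS, VC-HIT, VC-HIT, L1-HIT, MISS, L1-HIT, L1-HIT, MISS]

#0 0x183→b24/s0 MISS; vc=[]
#1 0x1f0→b31/s3 MISS; vc=[]
#2 0x146→b20/s0 MISS; vc=[24]
#3 0x1bc→b27/s3 MISS; vc=[24,31]
#4 0x1bb→b27/s3 L1-HIT; vc=[24,31]
#5 0xb5→b11/s3 MISS; vc=[24,31,27]
#6 0x1f9→b31/s3 VC-HIT; vc=[24,11,27]
#7 0xb3→b11/s3 VC-HIT; vc=[24,31,27]
#8 0xb9→b11/s3 L1-HIT; vc=[24,31,27]
#9 0x17c→b23/s3 MISS; vc=[31,27,11]
#10 0x177→b23/s3 L1-HIT; vc=[31,27,11]
#11 0x179→b23/s3 L1-HIT; vc=[31,27,11]
#12 0x181→b24/s0 MISS; vc=[27,11,20]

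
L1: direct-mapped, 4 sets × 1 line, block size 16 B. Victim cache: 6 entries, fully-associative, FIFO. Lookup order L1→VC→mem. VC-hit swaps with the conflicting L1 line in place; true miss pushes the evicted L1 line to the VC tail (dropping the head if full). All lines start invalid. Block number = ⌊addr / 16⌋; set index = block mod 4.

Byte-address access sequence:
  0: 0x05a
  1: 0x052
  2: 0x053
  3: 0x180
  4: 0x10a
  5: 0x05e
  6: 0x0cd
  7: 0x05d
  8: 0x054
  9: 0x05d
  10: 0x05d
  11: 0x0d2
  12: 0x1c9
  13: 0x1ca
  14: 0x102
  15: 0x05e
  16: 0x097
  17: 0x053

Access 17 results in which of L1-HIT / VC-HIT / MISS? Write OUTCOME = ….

OUTCOME = VC-HIT

  [0] addr=0x5a blk=5 s=1: MISS | VC []
  [1] addr=0x52 blk=5 s=1: L1-HIT | VC []
  [2] addr=0x53 blk=5 s=1: L1-HIT | VC []
  [3] addr=0x180 blk=24 s=0: MISS | VC []
  [4] addr=0x10a blk=16 s=0: MISS | VC [24]
  [5] addr=0x5e blk=5 s=1: L1-HIT | VC [24]
  [6] addr=0xcd blk=12 s=0: MISS | VC [24, 16]
  [7] addr=0x5d blk=5 s=1: L1-HIT | VC [24, 16]
  [8] addr=0x54 blk=5 s=1: L1-HIT | VC [24, 16]
  [9] addr=0x5d blk=5 s=1: L1-HIT | VC [24, 16]
  [10] addr=0x5d blk=5 s=1: L1-HIT | VC [24, 16]
  [11] addr=0xd2 blk=13 s=1: MISS | VC [24, 16, 5]
  [12] addr=0x1c9 blk=28 s=0: MISS | VC [24, 16, 5, 12]
  [13] addr=0x1ca blk=28 s=0: L1-HIT | VC [24, 16, 5, 12]
  [14] addr=0x102 blk=16 s=0: VC-HIT | VC [24, 28, 5, 12]
  [15] addr=0x5e blk=5 s=1: VC-HIT | VC [24, 28, 13, 12]
  [16] addr=0x97 blk=9 s=1: MISS | VC [24, 28, 13, 12, 5]
  [17] addr=0x53 blk=5 s=1: VC-HIT | VC [24, 28, 13, 12, 9]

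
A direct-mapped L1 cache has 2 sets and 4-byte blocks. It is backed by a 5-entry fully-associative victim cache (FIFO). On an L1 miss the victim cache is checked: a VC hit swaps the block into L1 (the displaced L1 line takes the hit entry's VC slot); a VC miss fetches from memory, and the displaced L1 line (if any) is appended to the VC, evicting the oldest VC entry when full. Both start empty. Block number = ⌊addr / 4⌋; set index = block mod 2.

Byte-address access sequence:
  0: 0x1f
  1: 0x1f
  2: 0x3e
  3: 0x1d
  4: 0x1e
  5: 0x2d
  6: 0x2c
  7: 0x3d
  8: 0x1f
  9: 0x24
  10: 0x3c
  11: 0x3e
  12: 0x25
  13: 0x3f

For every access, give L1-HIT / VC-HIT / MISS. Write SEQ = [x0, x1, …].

SEQ = [MISS, L1-HIT, MISS, VC-HIT, L1-HIT, MISS, L1-HIT, VC-HIT, VC-HIT, MISS, VC-HIT, L1-HIT, VC-HIT, VC-HIT]

0: 0x1f (blk 7, set 1) → MISS  vc=[]
1: 0x1f (blk 7, set 1) → L1-HIT  vc=[]
2: 0x3e (blk 15, set 1) → MISS  vc=[7]
3: 0x1d (blk 7, set 1) → VC-HIT  vc=[15]
4: 0x1e (blk 7, set 1) → L1-HIT  vc=[15]
5: 0x2d (blk 11, set 1) → MISS  vc=[15, 7]
6: 0x2c (blk 11, set 1) → L1-HIT  vc=[15, 7]
7: 0x3d (blk 15, set 1) → VC-HIT  vc=[11, 7]
8: 0x1f (blk 7, set 1) → VC-HIT  vc=[11, 15]
9: 0x24 (blk 9, set 1) → MISS  vc=[11, 15, 7]
10: 0x3c (blk 15, set 1) → VC-HIT  vc=[11, 9, 7]
11: 0x3e (blk 15, set 1) → L1-HIT  vc=[11, 9, 7]
12: 0x25 (blk 9, set 1) → VC-HIT  vc=[11, 15, 7]
13: 0x3f (blk 15, set 1) → VC-HIT  vc=[11, 9, 7]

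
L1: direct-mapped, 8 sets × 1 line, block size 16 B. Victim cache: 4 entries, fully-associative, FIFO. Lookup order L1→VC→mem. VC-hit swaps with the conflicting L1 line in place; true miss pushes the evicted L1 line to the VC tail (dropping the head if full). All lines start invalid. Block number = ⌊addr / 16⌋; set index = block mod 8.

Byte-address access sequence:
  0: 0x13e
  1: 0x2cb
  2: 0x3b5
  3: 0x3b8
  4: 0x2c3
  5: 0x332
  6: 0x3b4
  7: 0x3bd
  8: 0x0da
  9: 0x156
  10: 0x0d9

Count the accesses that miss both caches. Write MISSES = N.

MISSES = 6

0: 0x13e (blk 19, set 3) → MISS  vc=[]
1: 0x2cb (blk 44, set 4) → MISS  vc=[]
2: 0x3b5 (blk 59, set 3) → MISS  vc=[19]
3: 0x3b8 (blk 59, set 3) → L1-HIT  vc=[19]
4: 0x2c3 (blk 44, set 4) → L1-HIT  vc=[19]
5: 0x332 (blk 51, set 3) → MISS  vc=[19, 59]
6: 0x3b4 (blk 59, set 3) → VC-HIT  vc=[19, 51]
7: 0x3bd (blk 59, set 3) → L1-HIT  vc=[19, 51]
8: 0xda (blk 13, set 5) → MISS  vc=[19, 51]
9: 0x156 (blk 21, set 5) → MISS  vc=[19, 51, 13]
10: 0xd9 (blk 13, set 5) → VC-HIT  vc=[19, 51, 21]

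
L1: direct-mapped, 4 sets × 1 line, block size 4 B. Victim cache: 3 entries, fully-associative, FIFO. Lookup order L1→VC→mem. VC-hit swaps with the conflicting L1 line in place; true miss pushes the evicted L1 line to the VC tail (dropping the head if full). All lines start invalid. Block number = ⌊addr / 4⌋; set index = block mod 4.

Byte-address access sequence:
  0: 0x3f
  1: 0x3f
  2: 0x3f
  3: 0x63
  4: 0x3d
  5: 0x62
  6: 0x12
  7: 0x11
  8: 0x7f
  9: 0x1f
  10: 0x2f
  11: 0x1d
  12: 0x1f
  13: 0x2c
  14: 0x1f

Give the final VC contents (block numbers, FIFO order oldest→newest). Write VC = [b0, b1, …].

VC = [15, 31, 11]

  [0] addr=0x3f blk=15 s=3: MISS | VC []
  [1] addr=0x3f blk=15 s=3: L1-HIT | VC []
  [2] addr=0x3f blk=15 s=3: L1-HIT | VC []
  [3] addr=0x63 blk=24 s=0: MISS | VC []
  [4] addr=0x3d blk=15 s=3: L1-HIT | VC []
  [5] addr=0x62 blk=24 s=0: L1-HIT | VC []
  [6] addr=0x12 blk=4 s=0: MISS | VC [24]
  [7] addr=0x11 blk=4 s=0: L1-HIT | VC [24]
  [8] addr=0x7f blk=31 s=3: MISS | VC [24, 15]
  [9] addr=0x1f blk=7 s=3: MISS | VC [24, 15, 31]
  [10] addr=0x2f blk=11 s=3: MISS | VC [15, 31, 7]
  [11] addr=0x1d blk=7 s=3: VC-HIT | VC [15, 31, 11]
  [12] addr=0x1f blk=7 s=3: L1-HIT | VC [15, 31, 11]
  [13] addr=0x2c blk=11 s=3: VC-HIT | VC [15, 31, 7]
  [14] addr=0x1f blk=7 s=3: VC-HIT | VC [15, 31, 11]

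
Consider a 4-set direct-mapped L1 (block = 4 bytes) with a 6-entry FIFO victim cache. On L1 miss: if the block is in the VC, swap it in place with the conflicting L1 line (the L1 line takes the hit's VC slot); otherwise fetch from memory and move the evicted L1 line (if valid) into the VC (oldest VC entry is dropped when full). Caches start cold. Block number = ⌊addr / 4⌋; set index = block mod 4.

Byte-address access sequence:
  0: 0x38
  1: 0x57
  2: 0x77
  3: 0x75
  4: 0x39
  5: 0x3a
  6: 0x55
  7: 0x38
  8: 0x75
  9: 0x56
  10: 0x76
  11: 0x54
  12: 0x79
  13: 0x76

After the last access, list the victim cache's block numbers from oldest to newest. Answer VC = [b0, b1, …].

VC = [21, 14]

#0 0x38→b14/s2 MISS; vc=[]
#1 0x57→b21/s1 MISS; vc=[]
#2 0x77→b29/s1 MISS; vc=[21]
#3 0x75→b29/s1 L1-HIT; vc=[21]
#4 0x39→b14/s2 L1-HIT; vc=[21]
#5 0x3a→b14/s2 L1-HIT; vc=[21]
#6 0x55→b21/s1 VC-HIT; vc=[29]
#7 0x38→b14/s2 L1-HIT; vc=[29]
#8 0x75→b29/s1 VC-HIT; vc=[21]
#9 0x56→b21/s1 VC-HIT; vc=[29]
#10 0x76→b29/s1 VC-HIT; vc=[21]
#11 0x54→b21/s1 VC-HIT; vc=[29]
#12 0x79→b30/s2 MISS; vc=[29,14]
#13 0x76→b29/s1 VC-HIT; vc=[21,14]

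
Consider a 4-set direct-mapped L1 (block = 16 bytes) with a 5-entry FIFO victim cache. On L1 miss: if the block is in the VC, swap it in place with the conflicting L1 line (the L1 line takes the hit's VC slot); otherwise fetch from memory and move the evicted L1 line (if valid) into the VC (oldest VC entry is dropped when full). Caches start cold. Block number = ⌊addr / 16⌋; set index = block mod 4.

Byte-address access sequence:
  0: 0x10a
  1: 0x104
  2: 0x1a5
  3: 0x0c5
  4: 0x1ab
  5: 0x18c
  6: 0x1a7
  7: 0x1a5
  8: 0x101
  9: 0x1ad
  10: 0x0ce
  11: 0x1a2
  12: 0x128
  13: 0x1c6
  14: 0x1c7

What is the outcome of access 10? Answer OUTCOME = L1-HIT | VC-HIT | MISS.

OUTCOME = VC-HIT

0: 0x10a (blk 16, set 0) → MISS  vc=[]
1: 0x104 (blk 16, set 0) → L1-HIT  vc=[]
2: 0x1a5 (blk 26, set 2) → MISS  vc=[]
3: 0xc5 (blk 12, set 0) → MISS  vc=[16]
4: 0x1ab (blk 26, set 2) → L1-HIT  vc=[16]
5: 0x18c (blk 24, set 0) → MISS  vc=[16, 12]
6: 0x1a7 (blk 26, set 2) → L1-HIT  vc=[16, 12]
7: 0x1a5 (blk 26, set 2) → L1-HIT  vc=[16, 12]
8: 0x101 (blk 16, set 0) → VC-HIT  vc=[24, 12]
9: 0x1ad (blk 26, set 2) → L1-HIT  vc=[24, 12]
10: 0xce (blk 12, set 0) → VC-HIT  vc=[24, 16]
11: 0x1a2 (blk 26, set 2) → L1-HIT  vc=[24, 16]
12: 0x128 (blk 18, set 2) → MISS  vc=[24, 16, 26]
13: 0x1c6 (blk 28, set 0) → MISS  vc=[24, 16, 26, 12]
14: 0x1c7 (blk 28, set 0) → L1-HIT  vc=[24, 16, 26, 12]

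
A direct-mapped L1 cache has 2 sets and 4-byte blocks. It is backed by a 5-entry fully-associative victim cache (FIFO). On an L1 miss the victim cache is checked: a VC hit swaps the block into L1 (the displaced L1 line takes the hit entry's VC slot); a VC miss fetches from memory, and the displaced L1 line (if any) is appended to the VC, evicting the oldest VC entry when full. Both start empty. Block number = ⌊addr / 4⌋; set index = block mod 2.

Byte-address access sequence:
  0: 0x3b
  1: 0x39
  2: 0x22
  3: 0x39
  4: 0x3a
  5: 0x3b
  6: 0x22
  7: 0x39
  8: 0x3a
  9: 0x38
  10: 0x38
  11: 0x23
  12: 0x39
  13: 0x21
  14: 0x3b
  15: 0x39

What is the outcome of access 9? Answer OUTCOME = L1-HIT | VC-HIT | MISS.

  [0] addr=0x3b blk=14 s=0: MISS | VC []
  [1] addr=0x39 blk=14 s=0: L1-HIT | VC []
  [2] addr=0x22 blk=8 s=0: MISS | VC [14]
  [3] addr=0x39 blk=14 s=0: VC-HIT | VC [8]
  [4] addr=0x3a blk=14 s=0: L1-HIT | VC [8]
  [5] addr=0x3b blk=14 s=0: L1-HIT | VC [8]
  [6] addr=0x22 blk=8 s=0: VC-HIT | VC [14]
  [7] addr=0x39 blk=14 s=0: VC-HIT | VC [8]
  [8] addr=0x3a blk=14 s=0: L1-HIT | VC [8]
  [9] addr=0x38 blk=14 s=0: L1-HIT | VC [8]
  [10] addr=0x38 blk=14 s=0: L1-HIT | VC [8]
  [11] addr=0x23 blk=8 s=0: VC-HIT | VC [14]
  [12] addr=0x39 blk=14 s=0: VC-HIT | VC [8]
  [13] addr=0x21 blk=8 s=0: VC-HIT | VC [14]
  [14] addr=0x3b blk=14 s=0: VC-HIT | VC [8]
  [15] addr=0x39 blk=14 s=0: L1-HIT | VC [8]

OUTCOME = L1-HIT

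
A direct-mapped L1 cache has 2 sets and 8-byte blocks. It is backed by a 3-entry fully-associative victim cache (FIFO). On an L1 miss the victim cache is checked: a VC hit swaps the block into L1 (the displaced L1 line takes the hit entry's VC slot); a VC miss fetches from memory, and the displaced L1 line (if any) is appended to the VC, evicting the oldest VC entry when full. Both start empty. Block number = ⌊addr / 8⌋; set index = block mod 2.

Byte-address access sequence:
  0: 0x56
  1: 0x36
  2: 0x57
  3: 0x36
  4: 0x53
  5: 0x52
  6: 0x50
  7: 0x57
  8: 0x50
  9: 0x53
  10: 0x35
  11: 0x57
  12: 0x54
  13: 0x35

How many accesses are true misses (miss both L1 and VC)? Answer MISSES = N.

0: 0x56 (blk 10, set 0) → MISS  vc=[]
1: 0x36 (blk 6, set 0) → MISS  vc=[10]
2: 0x57 (blk 10, set 0) → VC-HIT  vc=[6]
3: 0x36 (blk 6, set 0) → VC-HIT  vc=[10]
4: 0x53 (blk 10, set 0) → VC-HIT  vc=[6]
5: 0x52 (blk 10, set 0) → L1-HIT  vc=[6]
6: 0x50 (blk 10, set 0) → L1-HIT  vc=[6]
7: 0x57 (blk 10, set 0) → L1-HIT  vc=[6]
8: 0x50 (blk 10, set 0) → L1-HIT  vc=[6]
9: 0x53 (blk 10, set 0) → L1-HIT  vc=[6]
10: 0x35 (blk 6, set 0) → VC-HIT  vc=[10]
11: 0x57 (blk 10, set 0) → VC-HIT  vc=[6]
12: 0x54 (blk 10, set 0) → L1-HIT  vc=[6]
13: 0x35 (blk 6, set 0) → VC-HIT  vc=[10]

MISSES = 2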